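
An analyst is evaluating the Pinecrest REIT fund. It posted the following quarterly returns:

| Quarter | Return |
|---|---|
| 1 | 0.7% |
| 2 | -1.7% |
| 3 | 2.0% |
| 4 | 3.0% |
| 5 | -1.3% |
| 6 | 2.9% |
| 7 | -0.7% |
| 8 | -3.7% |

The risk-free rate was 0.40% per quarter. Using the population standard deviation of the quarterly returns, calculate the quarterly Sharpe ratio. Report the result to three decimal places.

r̄ = (0.7 − 1.7 + 2 + 3 − 1.3 + 2.9 − 0.7 − 3.7) / 8 = 0.1500%
Population σ = √[Σ(r − r̄)² / 8] = √[40.4800 / 8] = √5.0600 = 2.2494%
Sharpe = (r̄ − rf) / σ = (0.1500 − 0.4) / 2.2494 = -0.2500 / 2.2494 = -0.1111

-0.111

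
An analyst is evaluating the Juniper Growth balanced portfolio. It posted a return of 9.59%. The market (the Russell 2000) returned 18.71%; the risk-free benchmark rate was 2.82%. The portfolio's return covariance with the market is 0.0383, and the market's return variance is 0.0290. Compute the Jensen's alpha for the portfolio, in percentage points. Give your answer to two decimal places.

-14.22

β = Cov / Var = 0.0383 / 0.0290 = 1.3207
E[R] = Rf + β(Rm − Rf) = 2.82% + 1.3207 × (18.71% − 2.82%) = 23.8059%
α = Rp − E[R] = 9.59% − 23.8059% = -14.2159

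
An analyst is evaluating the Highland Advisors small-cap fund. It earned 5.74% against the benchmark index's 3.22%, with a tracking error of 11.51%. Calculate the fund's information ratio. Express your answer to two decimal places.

IR = (Rp − Rb) / TE = (5.74% − 3.22%) / 11.51% = 2.52% / 11.51% = 0.2189

0.22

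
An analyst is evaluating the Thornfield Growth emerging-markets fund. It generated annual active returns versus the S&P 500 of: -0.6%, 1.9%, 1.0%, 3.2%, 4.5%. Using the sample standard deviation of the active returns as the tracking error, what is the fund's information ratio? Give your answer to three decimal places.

1.017

Mean return μ = 10.00 / 5 = 2.0000%
Sample σ = √[Σ(r − μ)² / 4] = √[15.4600 / 4] = √3.8650 = 1.9660%
IR = μ / tracking error = 2.0000 / 1.9660 = 1.0173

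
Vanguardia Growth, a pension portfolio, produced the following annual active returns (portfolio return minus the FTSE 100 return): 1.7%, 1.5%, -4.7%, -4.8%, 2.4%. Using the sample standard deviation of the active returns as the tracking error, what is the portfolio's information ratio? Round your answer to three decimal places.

Mean return r̄ = -3.90 / 5 = -0.7800%
Σ(r − r̄)² = 52.9880; sample σ = √(52.9880/4) = 3.6396%
IR = r̄ / tracking error = -0.7800 / 3.6396 = -0.2143

-0.214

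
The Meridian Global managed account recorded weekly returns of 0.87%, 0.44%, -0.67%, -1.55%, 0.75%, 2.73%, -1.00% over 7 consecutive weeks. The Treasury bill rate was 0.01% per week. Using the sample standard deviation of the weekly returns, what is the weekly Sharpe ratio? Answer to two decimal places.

r̄ = (0.87 + 0.44 − 0.67 − 1.55 + 0.75 + 2.73 − 1) / 7 = 1.570 / 7 = 0.2243%
Σ(r − r̄)² = 12.4652; sample σ = √(12.4652/6) = 1.4414%
Sharpe = (r̄ − rf) / σ = (0.2243 − 0.01) / 1.4414 = 0.2143 / 1.4414 = 0.1487

0.15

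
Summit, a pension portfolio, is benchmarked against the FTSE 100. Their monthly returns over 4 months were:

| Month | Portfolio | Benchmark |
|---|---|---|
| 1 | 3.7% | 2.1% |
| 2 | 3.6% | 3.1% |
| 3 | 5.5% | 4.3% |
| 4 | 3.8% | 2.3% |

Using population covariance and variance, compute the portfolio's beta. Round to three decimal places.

0.786

r̄p = 4.1500%,  r̄m = 2.9500%
Cov = Σ(rp − r̄p)(rm − r̄m) / 4 = 0.5875
Var(rm) = Σ(rm − r̄m)² / 4 = 0.7475
β = Cov / Var = 0.5875 / 0.7475 = 0.7860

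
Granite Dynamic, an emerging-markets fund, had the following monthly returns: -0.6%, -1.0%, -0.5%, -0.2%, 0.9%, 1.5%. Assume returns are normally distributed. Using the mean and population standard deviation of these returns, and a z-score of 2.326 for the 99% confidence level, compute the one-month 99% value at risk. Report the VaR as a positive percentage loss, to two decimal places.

μ = (-0.6 − 1 − 0.5 − 0.2 + 0.9 + 1.5) / 6 = 0.10 / 6 = 0.0167%
Σ(r − μ)² = (-0.6 − 0.0167)² + (-1 − 0.0167)² + (-0.5 − 0.0167)² + … = 4.7083
population σ = √(4.7083 / 6) = √0.7847 = 0.8858%
VaR = −(μ − z·σ) = −(0.0167 − 2.326 × 0.8858) = −(-2.0437) = 2.0437%

2.04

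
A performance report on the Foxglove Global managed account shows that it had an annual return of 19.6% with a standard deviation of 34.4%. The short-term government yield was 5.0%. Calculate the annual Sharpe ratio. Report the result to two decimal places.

0.42

Sharpe = (Rp − Rf) / σp = (19.6% − 5.0%) / 34.4% = 14.60% / 34.4% = 0.4244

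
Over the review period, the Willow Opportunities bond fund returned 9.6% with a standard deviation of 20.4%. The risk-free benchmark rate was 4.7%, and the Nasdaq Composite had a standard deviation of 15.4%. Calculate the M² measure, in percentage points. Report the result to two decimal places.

Sharpe = (Rp − Rf) / σp = (9.6% − 4.7%) / 20.4% = 0.2402
M² = Rf + Sharpe × σm = 4.7% + 0.2402 × 15.4% = 8.3991%

8.40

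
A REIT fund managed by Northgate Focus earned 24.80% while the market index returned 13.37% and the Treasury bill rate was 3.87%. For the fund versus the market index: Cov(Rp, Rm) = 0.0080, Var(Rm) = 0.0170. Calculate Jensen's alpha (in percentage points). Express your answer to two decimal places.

16.46

β = Cov / Var = 0.0080 / 0.0170 = 0.4706
E[R] = Rf + β(Rm − Rf) = 3.87% + 0.4706 × (13.37% − 3.87%) = 8.3407%
α = Rp − E[R] = 24.80% − 8.3407% = 16.4593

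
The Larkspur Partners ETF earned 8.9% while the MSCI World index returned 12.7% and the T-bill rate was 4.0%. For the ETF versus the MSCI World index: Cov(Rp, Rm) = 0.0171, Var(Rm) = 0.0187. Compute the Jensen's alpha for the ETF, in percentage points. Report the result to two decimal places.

β = Cov / Var = 0.0171 / 0.0187 = 0.9144
E[R] = Rf + β(Rm − Rf) = 4.0% + 0.9144 × (12.7% − 4.0%) = 11.9553%
α = Rp − E[R] = 8.9% − 11.9553% = -3.0553

-3.06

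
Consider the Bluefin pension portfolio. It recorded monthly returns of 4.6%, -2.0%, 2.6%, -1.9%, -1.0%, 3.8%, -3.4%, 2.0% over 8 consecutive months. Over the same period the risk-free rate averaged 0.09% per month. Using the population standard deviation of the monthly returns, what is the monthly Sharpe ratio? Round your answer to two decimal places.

r̄ = (4.6 − 2 + 2.6 − 1.9 − 1 + 3.8 − 3.4 + 2) / 8 = 0.5875%
Σ(r − r̄)² = (4.6 − 0.5875)² + (-2 − 0.5875)² + … = 63.7688
σ = √[63.7688 / 8] = 2.8233%
Sharpe = (r̄ − rf) / σ = (0.5875 − 0.09) / 2.8233 = 0.4975 / 2.8233 = 0.1762

0.18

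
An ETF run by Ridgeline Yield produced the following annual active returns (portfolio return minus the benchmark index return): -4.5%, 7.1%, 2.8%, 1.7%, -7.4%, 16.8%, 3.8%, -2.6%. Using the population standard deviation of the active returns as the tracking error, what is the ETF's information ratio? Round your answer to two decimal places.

Mean return r̄ = 17.70 / 8 = 2.2125%
Σ(r − r̄)² = (-4.5 − 2.2125)² + (7.1 − 2.2125)² + (2.8 − 2.2125)² + … = 400.4288
σ = √[400.4288 / 8] = 7.0749%
IR = r̄ / tracking error = 2.2125 / 7.0749 = 0.3127

0.31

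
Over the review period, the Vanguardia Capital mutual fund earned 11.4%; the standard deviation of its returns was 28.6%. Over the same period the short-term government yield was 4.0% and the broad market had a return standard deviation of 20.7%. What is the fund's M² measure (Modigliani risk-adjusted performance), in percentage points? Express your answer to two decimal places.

9.36

Sharpe = (Rp − Rf) / σp = (11.4% − 4.0%) / 28.6% = 0.2587
M² = Rf + Sharpe × σm = 4.0% + 0.2587 × 20.7% = 9.3551%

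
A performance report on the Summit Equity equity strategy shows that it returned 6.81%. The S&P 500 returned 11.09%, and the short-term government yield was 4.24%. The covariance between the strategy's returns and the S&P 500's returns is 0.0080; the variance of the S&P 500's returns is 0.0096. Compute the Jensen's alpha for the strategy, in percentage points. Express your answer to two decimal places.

-3.14

β = Cov / Var = 0.0080 / 0.0096 = 0.8333
E[R] = Rf + β(Rm − Rf) = 4.24% + 0.8333 × (11.09% − 4.24%) = 9.9481%
α = Rp − E[R] = 6.81% − 9.9481% = -3.1381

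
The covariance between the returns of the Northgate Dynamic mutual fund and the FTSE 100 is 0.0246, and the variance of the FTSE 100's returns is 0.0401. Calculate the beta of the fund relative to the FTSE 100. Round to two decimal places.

β = Cov(Rp, Rm) / Var(Rm) = 0.0246 / 0.0401 = 0.6135

0.61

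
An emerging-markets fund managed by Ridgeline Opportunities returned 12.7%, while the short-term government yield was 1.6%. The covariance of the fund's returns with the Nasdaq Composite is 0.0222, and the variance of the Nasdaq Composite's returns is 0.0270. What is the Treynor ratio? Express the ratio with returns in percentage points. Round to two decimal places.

β = Cov / Var = 0.0222 / 0.0270 = 0.8222
Treynor = (Rp − Rf) / β = (12.7% − 1.6%) / 0.8222 = 11.10 / 0.8222 = 13.5004

13.50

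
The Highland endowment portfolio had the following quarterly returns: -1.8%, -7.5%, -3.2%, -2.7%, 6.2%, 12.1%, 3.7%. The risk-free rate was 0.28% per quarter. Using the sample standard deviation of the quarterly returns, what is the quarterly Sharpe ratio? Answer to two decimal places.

0.10

r̄ = (-1.8 − 7.5 − 3.2 − 2.7 + 6.2 + 12.1 + 3.7) / 7 = 0.9714%
Σ(r − r̄)² = (-1.8 − 0.9714)² + (-7.5 − 0.9714)² + … = 268.9543
σ = √[268.9543 / 6] = 6.6952%
Sharpe = (r̄ − rf) / σ = (0.9714 − 0.28) / 6.6952 = 0.6914 / 6.6952 = 0.1033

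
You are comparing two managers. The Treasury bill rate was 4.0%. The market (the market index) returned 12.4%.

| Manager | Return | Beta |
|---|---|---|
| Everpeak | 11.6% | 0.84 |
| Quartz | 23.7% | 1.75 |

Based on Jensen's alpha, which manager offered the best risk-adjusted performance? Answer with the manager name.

Everpeak: α = 11.6% − [4.0% + 0.84 × (12.4% − 4.0%)] = 0.544
Quartz: α = 23.7% − [4.0% + 1.75 × (12.4% − 4.0%)] = 5.000
Highest: Quartz (5.000).

Quartz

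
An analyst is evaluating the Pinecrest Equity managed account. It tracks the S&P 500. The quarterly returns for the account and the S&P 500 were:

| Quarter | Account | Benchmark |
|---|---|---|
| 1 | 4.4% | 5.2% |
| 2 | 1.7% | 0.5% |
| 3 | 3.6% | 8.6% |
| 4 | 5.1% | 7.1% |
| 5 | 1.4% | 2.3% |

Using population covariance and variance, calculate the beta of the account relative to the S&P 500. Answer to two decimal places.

0.39

r̄p = 3.2400%,  r̄m = 4.7400%
Cov = Σ(rp − r̄p)(rm − r̄m) / 5 = 3.4664
Var(rm) = Σ(rm − r̄m)² / 5 = 8.9224
β = Cov / Var = 3.4664 / 8.9224 = 0.3885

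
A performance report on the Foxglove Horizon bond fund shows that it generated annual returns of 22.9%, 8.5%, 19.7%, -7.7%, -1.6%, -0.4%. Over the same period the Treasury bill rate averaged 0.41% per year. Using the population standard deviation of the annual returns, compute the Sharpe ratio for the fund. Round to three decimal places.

r̄ = (22.9 + 8.5 + 19.7 − 7.7 − 1.6 − 0.4) / 6 = 41.40 / 6 = 6.9000%
Population σ = √[Σ(r − r̄)² / 6] = √[761.1000 / 6] = √126.8500 = 11.2628%
Sharpe = (r̄ − rf) / σ = (6.9000 − 0.41) / 11.2628 = 6.4900 / 11.2628 = 0.5762

0.576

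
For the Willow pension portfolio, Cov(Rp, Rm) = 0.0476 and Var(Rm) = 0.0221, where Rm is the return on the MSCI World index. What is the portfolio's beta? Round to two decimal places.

β = Cov(Rp, Rm) / Var(Rm) = 0.0476 / 0.0221 = 2.1538

2.15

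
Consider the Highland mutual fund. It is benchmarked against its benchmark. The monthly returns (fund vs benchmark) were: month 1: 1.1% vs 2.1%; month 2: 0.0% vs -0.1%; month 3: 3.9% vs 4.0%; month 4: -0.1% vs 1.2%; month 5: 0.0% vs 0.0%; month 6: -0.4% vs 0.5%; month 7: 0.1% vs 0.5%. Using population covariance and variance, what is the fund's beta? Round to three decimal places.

r̄p = 0.6571%,  r̄m = 1.1714%
Cov = Σ(rp − r̄p)(rm − r̄m) / 7 = 1.7502
Var(rm) = Σ(rm − r̄m)² / 7 = 1.8220
β = Cov / Var = 1.7502 / 1.8220 = 0.9606

0.961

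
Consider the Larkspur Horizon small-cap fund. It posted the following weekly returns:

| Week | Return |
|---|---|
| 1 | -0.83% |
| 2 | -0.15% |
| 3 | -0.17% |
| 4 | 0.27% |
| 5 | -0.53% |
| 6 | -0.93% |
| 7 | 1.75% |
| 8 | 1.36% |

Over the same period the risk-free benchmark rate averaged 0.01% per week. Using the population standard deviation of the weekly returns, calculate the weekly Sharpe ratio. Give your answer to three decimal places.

Mean return μ = 0.770 / 8 = 0.0963%
Σ(r − μ)² = (-0.83 − 0.0963)² + (-0.15 − 0.0963)² + (-0.17 − 0.0963)² + … = 6.7970
population σ = √(6.7970 / 8) = √0.8496 = 0.9217%
Sharpe = (μ − rf) / σ = (0.0963 − 0.01) / 0.9217 = 0.0863 / 0.9217 = 0.0936

0.094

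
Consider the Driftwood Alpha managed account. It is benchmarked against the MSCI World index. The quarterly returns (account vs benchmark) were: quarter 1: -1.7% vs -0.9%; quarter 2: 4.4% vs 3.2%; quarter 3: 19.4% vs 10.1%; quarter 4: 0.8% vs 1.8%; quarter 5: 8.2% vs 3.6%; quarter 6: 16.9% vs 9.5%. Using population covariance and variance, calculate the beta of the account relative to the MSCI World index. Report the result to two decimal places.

r̄p = 8.0000%,  r̄m = 4.5500%
Cov = Σ(rp − r̄p)(rm − r̄m) / 6 = 30.7767
Var(rm) = Σ(rm − r̄m)² / 6 = 15.8825
β = Cov / Var = 30.7767 / 15.8825 = 1.9378

1.94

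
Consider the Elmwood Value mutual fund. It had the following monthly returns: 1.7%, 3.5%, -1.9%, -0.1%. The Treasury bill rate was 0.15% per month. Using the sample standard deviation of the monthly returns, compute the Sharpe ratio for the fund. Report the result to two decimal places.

0.28

Mean return r̄ = 3.20 / 4 = 0.8000%
Sample std dev = √[16.2000 / 3] = 2.3238%
Sharpe = (r̄ − rf) / σ = (0.8000 − 0.15) / 2.3238 = 0.6500 / 2.3238 = 0.2797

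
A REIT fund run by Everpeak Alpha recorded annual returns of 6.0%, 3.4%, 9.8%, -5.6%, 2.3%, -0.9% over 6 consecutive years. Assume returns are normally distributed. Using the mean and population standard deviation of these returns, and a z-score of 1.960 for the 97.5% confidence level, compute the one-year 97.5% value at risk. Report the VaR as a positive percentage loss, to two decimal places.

Mean return r̄ = 15.00 / 6 = 2.5000%
Population σ = √[Σ(r − r̄)² / 6] = √[143.5600 / 6] = √23.9267 = 4.8915%
VaR = −(r̄ − z·σ) = −(2.5000 − 1.960 × 4.8915) = −(-7.0873) = 7.0873%

7.09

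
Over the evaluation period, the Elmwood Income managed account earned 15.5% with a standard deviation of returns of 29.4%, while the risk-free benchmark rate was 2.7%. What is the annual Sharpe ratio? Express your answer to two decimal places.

Sharpe = (Rp − Rf) / σp = (15.5% − 2.7%) / 29.4% = 12.80% / 29.4% = 0.4354

0.44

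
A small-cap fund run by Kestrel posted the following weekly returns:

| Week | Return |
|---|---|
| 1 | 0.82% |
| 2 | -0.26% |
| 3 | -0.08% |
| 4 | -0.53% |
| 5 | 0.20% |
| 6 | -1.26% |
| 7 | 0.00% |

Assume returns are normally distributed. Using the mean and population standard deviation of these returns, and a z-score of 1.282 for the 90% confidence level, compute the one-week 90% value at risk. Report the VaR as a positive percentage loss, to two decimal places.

r̄ = (0.82 − 0.26 − 0.08 − 0.53 + 0.2 − 1.26 + 0) / 7 = -1.110 / 7 = -0.1586%
Σ(r − r̄)² = 2.4789; population σ = √(2.4789/7) = 0.5951%
VaR = −(r̄ − z·σ) = −(-0.1586 − 1.282 × 0.5951) = −(-0.9215) = 0.9215%

0.92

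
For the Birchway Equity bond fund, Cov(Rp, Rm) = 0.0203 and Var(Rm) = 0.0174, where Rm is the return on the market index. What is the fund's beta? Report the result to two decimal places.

β = Cov(Rp, Rm) / Var(Rm) = 0.0203 / 0.0174 = 1.1667

1.17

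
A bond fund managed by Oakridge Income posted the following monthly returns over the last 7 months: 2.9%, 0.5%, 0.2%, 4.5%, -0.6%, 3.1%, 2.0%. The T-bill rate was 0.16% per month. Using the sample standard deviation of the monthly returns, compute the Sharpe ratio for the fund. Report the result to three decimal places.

0.893

r̄ = (2.9 + 0.5 + 0.2 + 4.5 − 0.6 + 3.1 + 2) / 7 = 12.60 / 7 = 1.8000%
Sample std dev = √[20.2400 / 6] = 1.8367%
Sharpe = (r̄ − rf) / σ = (1.8000 − 0.16) / 1.8367 = 1.6400 / 1.8367 = 0.8929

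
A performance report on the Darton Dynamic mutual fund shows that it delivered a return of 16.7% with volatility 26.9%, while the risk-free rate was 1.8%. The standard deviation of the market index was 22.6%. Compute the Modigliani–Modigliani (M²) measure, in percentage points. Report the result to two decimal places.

Sharpe = (Rp − Rf) / σp = (16.7% − 1.8%) / 26.9% = 0.5539
M² = Rf + Sharpe × σm = 1.8% + 0.5539 × 22.6% = 14.3181%

14.32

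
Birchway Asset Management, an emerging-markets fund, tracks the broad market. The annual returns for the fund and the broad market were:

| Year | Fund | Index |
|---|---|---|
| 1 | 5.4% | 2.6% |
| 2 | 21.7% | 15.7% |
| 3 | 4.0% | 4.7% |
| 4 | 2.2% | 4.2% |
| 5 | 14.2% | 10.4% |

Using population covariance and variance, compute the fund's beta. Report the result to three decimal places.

1.463

r̄p = 9.5000%,  r̄m = 7.5200%
Cov = Σ(rp − r̄p)(rm − r̄m) / 5 = 34.6500
Var(rm) = Σ(rm − r̄m)² / 5 = 23.6776
β = Cov / Var = 34.6500 / 23.6776 = 1.4634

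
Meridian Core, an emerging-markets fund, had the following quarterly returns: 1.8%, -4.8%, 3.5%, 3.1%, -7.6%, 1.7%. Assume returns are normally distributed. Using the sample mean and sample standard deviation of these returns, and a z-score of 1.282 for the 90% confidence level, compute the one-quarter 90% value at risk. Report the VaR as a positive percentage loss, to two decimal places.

r̄ = (1.8 − 4.8 + 3.5 + 3.1 − 7.6 + 1.7) / 6 = -0.3833%
Σ(r − r̄)² = (1.8 − (-0.3833))² + (-4.8 − (-0.3833))² + (3.5 − (-0.3833))² + … = 107.9083
sample σ = √(107.9083 / 5) = √21.5817 = 4.6456%
VaR = −(r̄ − z·σ) = −(-0.3833 − 1.282 × 4.6456) = −(-6.3390) = 6.3390%

6.34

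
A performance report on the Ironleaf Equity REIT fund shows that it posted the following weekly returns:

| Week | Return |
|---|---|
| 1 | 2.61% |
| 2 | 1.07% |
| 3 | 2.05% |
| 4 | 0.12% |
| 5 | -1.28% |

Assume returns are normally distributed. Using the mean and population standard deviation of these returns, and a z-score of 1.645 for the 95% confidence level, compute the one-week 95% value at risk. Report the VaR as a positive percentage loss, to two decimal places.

1.37

μ = (2.61 + 1.07 + 2.05 + 0.12 − 1.28) / 5 = 4.570 / 5 = 0.9140%
Σ(r − μ)² = (2.61 − 0.9140)² + (1.07 − 0.9140)² + … = 9.6353
σ = √[9.6353 / 5] = 1.3882%
VaR = −(μ − z·σ) = −(0.9140 − 1.645 × 1.3882) = −(-1.3696) = 1.3696%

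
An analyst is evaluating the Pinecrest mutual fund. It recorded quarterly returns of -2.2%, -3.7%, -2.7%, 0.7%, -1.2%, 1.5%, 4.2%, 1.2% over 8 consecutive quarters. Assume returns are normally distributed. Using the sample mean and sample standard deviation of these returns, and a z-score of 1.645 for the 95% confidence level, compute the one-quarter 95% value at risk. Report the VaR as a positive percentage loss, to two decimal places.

4.60

Mean return r̄ = -2.20 / 8 = -0.2750%
Sample σ = √[Σ(r − r̄)² / 7] = √[48.4750 / 7] = √6.9250 = 2.6315%
VaR = −(r̄ − z·σ) = −(-0.2750 − 1.645 × 2.6315) = −(-4.6038) = 4.6038%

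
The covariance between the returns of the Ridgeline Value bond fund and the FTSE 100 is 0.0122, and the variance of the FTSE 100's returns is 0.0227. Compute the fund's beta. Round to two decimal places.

β = Cov(Rp, Rm) / Var(Rm) = 0.0122 / 0.0227 = 0.5374

0.54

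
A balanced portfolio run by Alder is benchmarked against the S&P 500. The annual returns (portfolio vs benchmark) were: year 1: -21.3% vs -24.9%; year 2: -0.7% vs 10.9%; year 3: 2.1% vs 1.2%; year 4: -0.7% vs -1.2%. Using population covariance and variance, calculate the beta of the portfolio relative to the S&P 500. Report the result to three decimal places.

r̄p = -5.1500%,  r̄m = -3.5000%
Cov = Σ(rp − r̄p)(rm − r̄m) / 4 = 113.5000
Var(rm) = Σ(rm − r̄m)² / 4 = 173.1750
β = Cov / Var = 113.5000 / 173.1750 = 0.6554

0.655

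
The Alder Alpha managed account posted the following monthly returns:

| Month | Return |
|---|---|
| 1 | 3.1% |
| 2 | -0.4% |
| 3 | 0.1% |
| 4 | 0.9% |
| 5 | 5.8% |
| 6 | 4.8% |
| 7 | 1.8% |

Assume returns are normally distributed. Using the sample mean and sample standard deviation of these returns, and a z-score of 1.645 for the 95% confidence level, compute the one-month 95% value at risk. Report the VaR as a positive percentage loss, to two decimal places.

1.59

μ = (3.1 − 0.4 + 0.1 + 0.9 + 5.8 + 4.8 + 1.8) / 7 = 2.3000%
Σ(r − μ)² = 33.4800; sample σ = √(33.4800/6) = 2.3622%
VaR = −(μ − z·σ) = −(2.3000 − 1.645 × 2.3622) = −(-1.5858) = 1.5858%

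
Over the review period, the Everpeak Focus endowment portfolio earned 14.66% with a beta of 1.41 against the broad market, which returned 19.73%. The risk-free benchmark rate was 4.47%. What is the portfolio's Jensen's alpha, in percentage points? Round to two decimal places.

CAPM expected return = Rf + β(Rm − Rf) = 4.47% + 1.41 × (19.73% − 4.47%) = 4.47 + 1.41 × 15.26 = 25.9866%
Jensen's α = Rp − E[R] = 14.66% − 25.9866% = -11.3266

-11.33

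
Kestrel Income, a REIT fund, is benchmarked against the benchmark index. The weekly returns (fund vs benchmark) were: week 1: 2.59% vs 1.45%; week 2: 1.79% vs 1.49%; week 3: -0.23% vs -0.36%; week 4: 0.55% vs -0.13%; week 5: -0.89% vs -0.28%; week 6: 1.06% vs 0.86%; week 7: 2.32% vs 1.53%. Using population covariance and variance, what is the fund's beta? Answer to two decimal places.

r̄p = 1.0271%,  r̄m = 0.6514%
Cov = Σ(rp − r̄p)(rm − r̄m) / 7 = 0.9229
Var(rm) = Σ(rm − r̄m)² / 7 = 0.6654
β = Cov / Var = 0.9229 / 0.6654 = 1.3870

1.39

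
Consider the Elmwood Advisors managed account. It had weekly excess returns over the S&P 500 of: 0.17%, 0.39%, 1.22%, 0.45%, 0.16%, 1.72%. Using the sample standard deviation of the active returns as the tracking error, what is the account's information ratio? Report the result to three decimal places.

1.072

Mean return μ = 4.110 / 6 = 0.6850%
Σ(r − μ)² = 2.0406; sample σ = √(2.0406/5) = 0.6388%
IR = μ / tracking error = 0.6850 / 0.6388 = 1.0723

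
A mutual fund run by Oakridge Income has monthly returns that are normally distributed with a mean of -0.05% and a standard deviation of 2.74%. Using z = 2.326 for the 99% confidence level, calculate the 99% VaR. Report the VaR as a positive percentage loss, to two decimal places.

6.42

VaR (as % loss) = −(μ − z·σ) = −(-0.05% − 2.326 × 2.74%) = −(-6.42324%) = 6.42324%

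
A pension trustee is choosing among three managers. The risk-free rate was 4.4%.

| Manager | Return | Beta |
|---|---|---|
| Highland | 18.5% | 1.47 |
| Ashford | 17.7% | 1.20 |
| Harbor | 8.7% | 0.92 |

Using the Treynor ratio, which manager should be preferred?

Ashford

Highland: Treynor = (18.5% − 4.4%) / 1.47 = 9.592
Ashford: Treynor = (17.7% − 4.4%) / 1.20 = 11.083
Harbor: Treynor = (8.7% − 4.4%) / 0.92 = 4.674
Highest: Ashford (11.083).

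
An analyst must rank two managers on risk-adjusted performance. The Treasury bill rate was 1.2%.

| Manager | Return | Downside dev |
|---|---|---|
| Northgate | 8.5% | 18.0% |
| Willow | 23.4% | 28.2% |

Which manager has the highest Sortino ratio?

Willow

Northgate: Sortino ratio = (8.5% − 1.2%) / 18.0% = 0.406
Willow: Sortino ratio = (23.4% − 1.2%) / 28.2% = 0.787
Highest: Willow (0.787).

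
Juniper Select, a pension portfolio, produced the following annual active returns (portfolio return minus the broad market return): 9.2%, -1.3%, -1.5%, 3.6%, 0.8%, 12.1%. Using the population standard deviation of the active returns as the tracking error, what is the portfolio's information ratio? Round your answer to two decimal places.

r̄ = (9.2 − 1.3 − 1.5 + 3.6 + 0.8 + 12.1) / 6 = 22.90 / 6 = 3.8167%
Σ(r − r̄)² = 161.1883; population σ = √(161.1883/6) = 5.1831%
IR = r̄ / tracking error = 3.8167 / 5.1831 = 0.7364

0.74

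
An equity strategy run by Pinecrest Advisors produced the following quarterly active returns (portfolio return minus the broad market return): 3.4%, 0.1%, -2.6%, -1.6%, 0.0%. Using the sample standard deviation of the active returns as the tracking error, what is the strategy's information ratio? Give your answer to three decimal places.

r̄ = (3.4 + 0.1 − 2.6 − 1.6 + 0) / 5 = -0.70 / 5 = -0.1400%
Σ(r − r̄)² = (3.4 − (-0.1400))² + (0.1 − (-0.1400))² + … = 20.7920
σ = √[20.7920 / 4] = 2.2799%
IR = r̄ / tracking error = -0.1400 / 2.2799 = -0.0614

-0.061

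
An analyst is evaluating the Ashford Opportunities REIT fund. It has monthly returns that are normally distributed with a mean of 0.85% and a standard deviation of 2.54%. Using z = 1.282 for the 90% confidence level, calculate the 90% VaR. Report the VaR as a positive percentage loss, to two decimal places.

2.41

VaR (as % loss) = −(μ − z·σ) = −(0.85% − 1.282 × 2.54%) = −(-2.40628%) = 2.40628%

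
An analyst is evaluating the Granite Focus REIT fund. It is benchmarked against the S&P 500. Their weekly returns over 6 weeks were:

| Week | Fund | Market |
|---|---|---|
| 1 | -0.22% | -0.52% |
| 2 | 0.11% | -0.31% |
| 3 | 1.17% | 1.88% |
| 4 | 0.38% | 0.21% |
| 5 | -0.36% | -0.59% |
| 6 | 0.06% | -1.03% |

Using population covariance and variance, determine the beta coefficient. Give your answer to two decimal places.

0.48

r̄p = 0.1900%,  r̄m = -0.0600%
Cov = Σ(rp − r̄p)(rm − r̄m) / 6 = 0.4298
Var(rm) = Σ(rm − r̄m)² / 6 = 0.8887
β = Cov / Var = 0.4298 / 0.8887 = 0.4836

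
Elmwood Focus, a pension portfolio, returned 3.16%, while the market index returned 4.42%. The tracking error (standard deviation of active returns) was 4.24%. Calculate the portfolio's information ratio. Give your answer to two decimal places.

-0.30

IR = (Rp − Rb) / TE = (3.16% − 4.42%) / 4.24% = -1.26% / 4.24% = -0.2972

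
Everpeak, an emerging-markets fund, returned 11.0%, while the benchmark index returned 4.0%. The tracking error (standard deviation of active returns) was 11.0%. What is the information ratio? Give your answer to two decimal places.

0.64

IR = (Rp − Rb) / TE = (11.0% − 4.0%) / 11.0% = 7.00% / 11.0% = 0.6364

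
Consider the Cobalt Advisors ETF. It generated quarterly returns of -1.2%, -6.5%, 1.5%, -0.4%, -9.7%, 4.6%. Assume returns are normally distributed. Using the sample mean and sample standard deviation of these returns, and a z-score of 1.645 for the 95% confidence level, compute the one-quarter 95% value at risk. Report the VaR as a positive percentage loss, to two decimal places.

Mean return μ = -11.70 / 6 = -1.9500%
Sample σ = √[Σ(r − μ)² / 5] = √[138.5350 / 5] = √27.7070 = 5.2637%
VaR = −(μ − z·σ) = −(-1.9500 − 1.645 × 5.2637) = −(-10.6088) = 10.6088%

10.61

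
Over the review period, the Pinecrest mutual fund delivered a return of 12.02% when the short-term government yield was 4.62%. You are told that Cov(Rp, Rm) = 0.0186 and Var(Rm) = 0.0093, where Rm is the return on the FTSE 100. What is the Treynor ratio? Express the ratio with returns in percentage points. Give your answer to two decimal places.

β = Cov / Var = 0.0186 / 0.0093 = 2.0000
Treynor = (Rp − Rf) / β = (12.02% − 4.62%) / 2.0000 = 7.40 / 2.0000 = 3.7000

3.70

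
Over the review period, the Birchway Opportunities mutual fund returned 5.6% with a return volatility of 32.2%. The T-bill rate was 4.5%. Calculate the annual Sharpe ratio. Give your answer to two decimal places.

0.03

Sharpe = (Rp − Rf) / σp = (5.6% − 4.5%) / 32.2% = 1.10% / 32.2% = 0.0342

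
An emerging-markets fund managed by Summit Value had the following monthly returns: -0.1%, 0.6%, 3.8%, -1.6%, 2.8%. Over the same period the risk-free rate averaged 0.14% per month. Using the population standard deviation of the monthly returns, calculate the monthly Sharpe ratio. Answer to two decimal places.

0.49

Mean return r̄ = 5.50 / 5 = 1.1000%
Population std dev = √[19.1600 / 5] = 1.9575%
Sharpe = (r̄ − rf) / σ = (1.1000 − 0.14) / 1.9575 = 0.9600 / 1.9575 = 0.4904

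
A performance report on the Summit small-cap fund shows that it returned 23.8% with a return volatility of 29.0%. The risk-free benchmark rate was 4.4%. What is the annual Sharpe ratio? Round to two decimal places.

Sharpe = (Rp − Rf) / σp = (23.8% − 4.4%) / 29.0% = 19.40% / 29.0% = 0.6690

0.67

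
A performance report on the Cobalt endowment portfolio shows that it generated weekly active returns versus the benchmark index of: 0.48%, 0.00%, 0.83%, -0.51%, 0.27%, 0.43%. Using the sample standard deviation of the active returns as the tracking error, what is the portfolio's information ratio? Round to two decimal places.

0.54

Mean return μ = 1.500 / 6 = 0.2500%
Σ(r − μ)² = 1.0622; sample σ = √(1.0622/5) = 0.4609%
IR = μ / tracking error = 0.2500 / 0.4609 = 0.5424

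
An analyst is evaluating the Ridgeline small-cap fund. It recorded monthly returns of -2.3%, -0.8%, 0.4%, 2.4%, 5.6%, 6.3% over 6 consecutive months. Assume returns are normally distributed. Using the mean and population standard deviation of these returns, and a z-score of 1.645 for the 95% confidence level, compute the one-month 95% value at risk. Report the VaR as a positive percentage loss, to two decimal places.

Mean return r̄ = 11.60 / 6 = 1.9333%
Σ(r − r̄)² = (-2.3 − 1.9333)² + (-0.8 − 1.9333)² + … = 60.4733
σ = √[60.4733 / 6] = 3.1747%
VaR = −(r̄ − z·σ) = −(1.9333 − 1.645 × 3.1747) = −(-3.2891) = 3.2891%

3.29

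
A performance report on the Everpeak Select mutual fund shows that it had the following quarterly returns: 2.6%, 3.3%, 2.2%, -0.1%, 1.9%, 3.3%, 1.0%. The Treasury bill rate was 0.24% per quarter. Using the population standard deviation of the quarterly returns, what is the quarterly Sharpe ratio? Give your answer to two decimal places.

1.56

r̄ = (2.6 + 3.3 + 2.2 − 0.1 + 1.9 + 3.3 + 1) / 7 = 2.0286%
Population std dev = √[9.1943 / 7] = 1.1461%
Sharpe = (r̄ − rf) / σ = (2.0286 − 0.24) / 1.1461 = 1.7886 / 1.1461 = 1.5606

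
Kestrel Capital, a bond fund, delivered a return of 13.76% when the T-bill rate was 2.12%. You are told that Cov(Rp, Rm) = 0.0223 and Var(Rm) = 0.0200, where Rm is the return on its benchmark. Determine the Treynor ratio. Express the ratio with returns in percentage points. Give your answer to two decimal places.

10.44

β = Cov / Var = 0.0223 / 0.0200 = 1.1150
Treynor = (Rp − Rf) / β = (13.76% − 2.12%) / 1.1150 = 11.64 / 1.1150 = 10.4395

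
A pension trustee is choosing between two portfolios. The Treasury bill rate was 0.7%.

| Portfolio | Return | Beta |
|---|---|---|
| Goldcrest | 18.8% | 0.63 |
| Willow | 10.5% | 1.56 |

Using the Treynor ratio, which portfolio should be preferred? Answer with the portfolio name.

Goldcrest

Goldcrest: Treynor = (18.8% − 0.7%) / 0.63 = 28.730
Willow: Treynor = (10.5% − 0.7%) / 1.56 = 6.282
Highest: Goldcrest (28.730).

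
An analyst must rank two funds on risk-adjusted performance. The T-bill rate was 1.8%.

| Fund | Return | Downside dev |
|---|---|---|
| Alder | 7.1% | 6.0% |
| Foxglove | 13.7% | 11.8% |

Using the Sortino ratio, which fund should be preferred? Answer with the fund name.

Alder: Sortino ratio = (7.1% − 1.8%) / 6.0% = 0.883
Foxglove: Sortino ratio = (13.7% − 1.8%) / 11.8% = 1.008
Highest: Foxglove (1.008).

Foxglove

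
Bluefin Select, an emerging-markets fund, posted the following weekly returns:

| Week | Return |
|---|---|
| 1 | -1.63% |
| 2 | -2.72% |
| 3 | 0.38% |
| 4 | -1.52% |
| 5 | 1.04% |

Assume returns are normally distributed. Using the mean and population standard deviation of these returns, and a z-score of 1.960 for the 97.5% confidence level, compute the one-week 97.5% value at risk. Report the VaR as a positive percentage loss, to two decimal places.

r̄ = (-1.63 − 2.72 + 0.38 − 1.52 + 1.04) / 5 = -4.450 / 5 = -0.8900%
Population σ = √[Σ(r − r̄)² / 5] = √[9.6312 / 5] = √1.9262 = 1.3879%
VaR = −(r̄ − z·σ) = −(-0.8900 − 1.960 × 1.3879) = −(-3.6103) = 3.6103%

3.61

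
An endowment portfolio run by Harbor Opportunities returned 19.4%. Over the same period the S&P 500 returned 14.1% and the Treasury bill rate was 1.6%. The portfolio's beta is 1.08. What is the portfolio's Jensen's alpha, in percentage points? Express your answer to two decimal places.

4.30

CAPM expected return = Rf + β(Rm − Rf) = 1.6% + 1.08 × (14.1% − 1.6%) = 1.6 + 1.08 × 12.50 = 15.1000%
Jensen's α = Rp − E[R] = 19.4% − 15.1000% = 4.3000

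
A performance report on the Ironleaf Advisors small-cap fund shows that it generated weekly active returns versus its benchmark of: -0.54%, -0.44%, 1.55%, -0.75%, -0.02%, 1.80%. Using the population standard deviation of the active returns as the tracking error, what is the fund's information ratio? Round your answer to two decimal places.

Mean return μ = 1.600 / 6 = 0.2667%
Population std dev = √[6.2639 / 6] = 1.0218%
IR = μ / tracking error = 0.2667 / 1.0218 = 0.2610

0.26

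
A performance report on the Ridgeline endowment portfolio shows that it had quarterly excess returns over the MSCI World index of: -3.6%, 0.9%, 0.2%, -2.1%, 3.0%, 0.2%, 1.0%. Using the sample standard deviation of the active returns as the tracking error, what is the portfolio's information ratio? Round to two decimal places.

Mean return r̄ = -0.40 / 7 = -0.0571%
Σ(r − r̄)² = (-3.6 − (-0.0571))² + (0.9 − (-0.0571))² + … = 28.2371
sample σ = √(28.2371 / 6) = √4.7062 = 2.1694%
IR = r̄ / tracking error = -0.0571 / 2.1694 = -0.0263

-0.03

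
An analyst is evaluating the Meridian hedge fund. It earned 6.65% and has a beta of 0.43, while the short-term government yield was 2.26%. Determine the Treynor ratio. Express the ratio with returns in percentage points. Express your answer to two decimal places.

10.21

Treynor = (Rp − Rf) / β = (6.65% − 2.26%) / 0.43 = 4.39 / 0.43 = 10.2093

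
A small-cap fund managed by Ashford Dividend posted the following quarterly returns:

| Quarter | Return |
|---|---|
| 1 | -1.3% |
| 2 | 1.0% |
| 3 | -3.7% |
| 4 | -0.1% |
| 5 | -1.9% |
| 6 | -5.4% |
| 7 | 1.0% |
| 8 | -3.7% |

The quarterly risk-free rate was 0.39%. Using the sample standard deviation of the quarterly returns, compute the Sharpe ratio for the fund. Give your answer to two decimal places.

Mean return μ = -14.10 / 8 = -1.7625%
Sample σ = √[Σ(r − μ)² / 7] = √[38.9988 / 7] = √5.5713 = 2.3604%
Sharpe = (μ − rf) / σ = (-1.7625 − 0.39) / 2.3604 = -2.1525 / 2.3604 = -0.9119

-0.91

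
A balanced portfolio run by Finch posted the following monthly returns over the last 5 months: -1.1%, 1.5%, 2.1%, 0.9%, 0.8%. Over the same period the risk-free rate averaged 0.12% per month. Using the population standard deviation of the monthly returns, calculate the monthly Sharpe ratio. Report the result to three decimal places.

r̄ = (-1.1 + 1.5 + 2.1 + 0.9 + 0.8) / 5 = 4.20 / 5 = 0.8400%
Σ(r − r̄)² = 5.7920; population σ = √(5.7920/5) = 1.0763%
Sharpe = (r̄ − rf) / σ = (0.8400 − 0.12) / 1.0763 = 0.7200 / 1.0763 = 0.6690

0.669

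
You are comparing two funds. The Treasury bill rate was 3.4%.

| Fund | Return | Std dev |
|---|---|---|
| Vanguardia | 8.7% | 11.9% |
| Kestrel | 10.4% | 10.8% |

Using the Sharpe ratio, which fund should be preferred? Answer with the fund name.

Vanguardia: Sharpe ratio = (8.7% − 3.4%) / 11.9% = 0.445
Kestrel: Sharpe ratio = (10.4% − 3.4%) / 10.8% = 0.648
Highest: Kestrel (0.648).

Kestrel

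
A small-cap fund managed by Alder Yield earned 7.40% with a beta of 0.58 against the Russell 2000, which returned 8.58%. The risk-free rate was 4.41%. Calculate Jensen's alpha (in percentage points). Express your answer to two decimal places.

0.57

CAPM expected return = Rf + β(Rm − Rf) = 4.41% + 0.58 × (8.58% − 4.41%) = 4.41 + 0.58 × 4.17 = 6.8286%
Jensen's α = Rp − E[R] = 7.40% − 6.8286% = 0.5714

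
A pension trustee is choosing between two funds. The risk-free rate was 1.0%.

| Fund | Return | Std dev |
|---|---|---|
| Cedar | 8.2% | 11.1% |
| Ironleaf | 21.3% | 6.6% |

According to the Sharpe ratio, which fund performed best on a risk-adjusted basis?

Ironleaf

Cedar: Sharpe ratio = (8.2% − 1.0%) / 11.1% = 0.649
Ironleaf: Sharpe ratio = (21.3% − 1.0%) / 6.6% = 3.076
Highest: Ironleaf (3.076).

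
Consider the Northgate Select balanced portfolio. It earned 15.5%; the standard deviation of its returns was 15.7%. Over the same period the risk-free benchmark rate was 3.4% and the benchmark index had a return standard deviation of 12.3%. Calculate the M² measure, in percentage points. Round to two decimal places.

12.88

Sharpe = (Rp − Rf) / σp = (15.5% − 3.4%) / 15.7% = 0.7707
M² = Rf + Sharpe × σm = 3.4% + 0.7707 × 12.3% = 12.8796%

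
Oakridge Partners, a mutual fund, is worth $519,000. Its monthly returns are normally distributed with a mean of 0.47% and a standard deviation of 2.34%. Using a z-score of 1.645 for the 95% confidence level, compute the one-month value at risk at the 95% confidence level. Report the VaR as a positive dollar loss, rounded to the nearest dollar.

$17,539

Return at the 95% tail: μ − z·σ = 0.47% − 1.645 × 2.34% = 0.47 − 3.8493 = -3.3793%
VaR = −(-3.3793%) × $519,000 = 3.3793% × $519,000 = $17,539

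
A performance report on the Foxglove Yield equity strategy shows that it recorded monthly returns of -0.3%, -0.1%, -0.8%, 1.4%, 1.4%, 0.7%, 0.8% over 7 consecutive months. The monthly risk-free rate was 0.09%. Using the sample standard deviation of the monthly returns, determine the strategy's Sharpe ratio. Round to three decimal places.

0.411

Mean return μ = 3.10 / 7 = 0.4429%
Sample std dev = √[4.4171 / 6] = 0.8580%
Sharpe = (μ − rf) / σ = (0.4429 − 0.09) / 0.8580 = 0.3529 / 0.8580 = 0.4113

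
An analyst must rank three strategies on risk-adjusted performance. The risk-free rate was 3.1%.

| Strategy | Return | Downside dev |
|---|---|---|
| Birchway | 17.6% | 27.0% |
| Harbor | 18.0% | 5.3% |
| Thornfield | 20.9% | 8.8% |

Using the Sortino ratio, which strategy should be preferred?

Harbor

Birchway: Sortino ratio = (17.6% − 3.1%) / 27.0% = 0.537
Harbor: Sortino ratio = (18.0% − 3.1%) / 5.3% = 2.811
Thornfield: Sortino ratio = (20.9% − 3.1%) / 8.8% = 2.023
Highest: Harbor (2.811).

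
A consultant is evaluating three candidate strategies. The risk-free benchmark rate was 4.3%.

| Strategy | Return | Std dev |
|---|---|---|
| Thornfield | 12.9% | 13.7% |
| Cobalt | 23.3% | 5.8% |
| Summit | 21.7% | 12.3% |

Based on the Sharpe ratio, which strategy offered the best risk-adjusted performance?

Thornfield: Sharpe ratio = (12.9% − 4.3%) / 13.7% = 0.628
Cobalt: Sharpe ratio = (23.3% − 4.3%) / 5.8% = 3.276
Summit: Sharpe ratio = (21.7% − 4.3%) / 12.3% = 1.415
Highest: Cobalt (3.276).

Cobalt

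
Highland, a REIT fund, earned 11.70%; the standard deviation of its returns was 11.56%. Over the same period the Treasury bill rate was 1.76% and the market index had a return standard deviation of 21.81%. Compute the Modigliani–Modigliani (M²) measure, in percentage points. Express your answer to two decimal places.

20.51

Sharpe = (Rp − Rf) / σp = (11.70% − 1.76%) / 11.56% = 0.8599
M² = Rf + Sharpe × σm = 1.76% + 0.8599 × 21.81% = 20.5144%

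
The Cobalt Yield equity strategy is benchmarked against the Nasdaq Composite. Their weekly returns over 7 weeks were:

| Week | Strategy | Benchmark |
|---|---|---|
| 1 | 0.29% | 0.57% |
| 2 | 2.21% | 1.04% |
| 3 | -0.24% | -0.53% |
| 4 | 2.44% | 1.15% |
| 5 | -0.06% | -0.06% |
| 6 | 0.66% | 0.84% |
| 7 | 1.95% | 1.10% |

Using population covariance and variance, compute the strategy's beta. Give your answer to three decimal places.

1.528

r̄p = 1.0357%,  r̄m = 0.5871%
Cov = Σ(rp − r̄p)(rm − r̄m) / 7 = 0.5490
Var(rm) = Σ(rm − r̄m)² / 7 = 0.3594
β = Cov / Var = 0.5490 / 0.3594 = 1.5275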